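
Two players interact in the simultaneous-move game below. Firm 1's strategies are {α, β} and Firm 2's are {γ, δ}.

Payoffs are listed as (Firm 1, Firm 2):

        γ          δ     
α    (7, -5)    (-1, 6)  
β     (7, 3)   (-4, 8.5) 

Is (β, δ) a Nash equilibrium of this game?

No

At (β, δ), Firm 1 earns -4; switching to α would give -1, so Firm 1 would deviate.
Firm 2 earns 8.5; switching to γ would give 3, so Firm 2 has no profitable deviation.
Since at least one player can profitably deviate, this is not a Nash equilibrium.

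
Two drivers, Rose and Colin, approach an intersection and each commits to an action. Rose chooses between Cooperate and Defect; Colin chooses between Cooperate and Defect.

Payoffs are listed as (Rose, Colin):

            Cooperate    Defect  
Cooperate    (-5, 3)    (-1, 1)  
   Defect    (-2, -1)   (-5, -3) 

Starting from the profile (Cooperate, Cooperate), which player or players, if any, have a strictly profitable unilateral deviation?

Rose at (Cooperate, Cooperate) earns -5; deviating to Defect yields -2 — a strict improvement.
Colin earns 3; deviating to Defect yields 1 — not better.
Only Rose has a strictly profitable deviation.

Rose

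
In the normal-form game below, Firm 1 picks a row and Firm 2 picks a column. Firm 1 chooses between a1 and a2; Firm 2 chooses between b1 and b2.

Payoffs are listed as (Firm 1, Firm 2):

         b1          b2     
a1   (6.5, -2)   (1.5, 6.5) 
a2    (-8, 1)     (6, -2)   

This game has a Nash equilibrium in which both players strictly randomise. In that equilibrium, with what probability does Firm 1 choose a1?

6/23

Let p be the probability that Firm 1 plays a1. In a completely mixed equilibrium, Firm 2 must be indifferent between b1 and b2.
Firm 2's expected payoff from b1 is −2p + (1−p); from b2 it is 6.5p − 2(1−p).
Setting these equal: −3p + 1 = 8.5p − 2, so p = 6/23.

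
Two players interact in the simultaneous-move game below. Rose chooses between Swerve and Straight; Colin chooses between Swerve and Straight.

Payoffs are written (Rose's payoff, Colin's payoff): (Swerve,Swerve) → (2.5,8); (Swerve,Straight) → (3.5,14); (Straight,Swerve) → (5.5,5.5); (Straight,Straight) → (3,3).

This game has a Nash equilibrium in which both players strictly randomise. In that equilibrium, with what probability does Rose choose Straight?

Let x be the probability that Rose plays Swerve. In a completely mixed equilibrium, Colin must be indifferent between Swerve and Straight.
Colin's expected payoff from Swerve is 8x + 5.5(1−x); from Straight it is 14x + 3(1−x).
Setting these equal: 2.5x + 5.5 = 11x + 3, so x = 5/17.
Therefore Rose plays Straight with probability 1 − 5/17 = 12/17.

12/17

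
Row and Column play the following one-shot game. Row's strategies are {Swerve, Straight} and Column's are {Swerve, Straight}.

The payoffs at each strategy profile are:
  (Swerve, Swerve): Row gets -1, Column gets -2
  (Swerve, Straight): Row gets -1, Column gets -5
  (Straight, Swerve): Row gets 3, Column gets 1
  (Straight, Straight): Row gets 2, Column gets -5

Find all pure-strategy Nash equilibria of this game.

(Swerve, Swerve): Row prefers Straight (3 > -1) — not an equilibrium.
(Swerve, Straight): Row prefers Straight (2 > -1); Column prefers Swerve (-2 > -5) — not an equilibrium.
(Straight, Swerve): Row gets 3 ≥ -1 from Swerve, and Column gets 1 ≥ -5 from Straight — Nash equilibrium.
(Straight, Straight): Column prefers Swerve (1 > -5) — not an equilibrium.

(Straight, Swerve)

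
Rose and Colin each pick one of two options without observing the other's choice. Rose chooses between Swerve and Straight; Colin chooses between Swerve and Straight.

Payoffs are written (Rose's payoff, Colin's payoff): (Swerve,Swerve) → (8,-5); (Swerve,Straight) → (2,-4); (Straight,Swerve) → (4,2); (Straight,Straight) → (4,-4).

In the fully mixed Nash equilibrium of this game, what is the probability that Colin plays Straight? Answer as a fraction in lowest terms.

Let y be the probability that Colin plays Swerve. In a completely mixed equilibrium, Rose must be indifferent between Swerve and Straight.
Rose's expected payoff from Swerve is 8y + 2(1−y); from Straight it is 4y + 4(1−y).
Setting these equal: 6y + 2 = 4, so y = 1/3.
Therefore Colin plays Straight with probability 1 − 1/3 = 2/3.

2/3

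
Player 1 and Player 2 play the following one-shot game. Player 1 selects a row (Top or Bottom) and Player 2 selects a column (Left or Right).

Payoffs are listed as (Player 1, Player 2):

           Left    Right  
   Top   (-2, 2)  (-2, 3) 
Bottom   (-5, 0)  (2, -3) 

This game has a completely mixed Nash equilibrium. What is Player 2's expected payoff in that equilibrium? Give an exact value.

First find p, the probability Player 1 plays Top, from Player 2's indifference between Left and Right: 2p = 3p − 3(1−p), giving p = 3/4.
Since Player 2 is indifferent in equilibrium, Player 2's expected payoff equals the payoff from either column against (3/4, 1/4). Using Left: 2(3/4) = 3/2.

3/2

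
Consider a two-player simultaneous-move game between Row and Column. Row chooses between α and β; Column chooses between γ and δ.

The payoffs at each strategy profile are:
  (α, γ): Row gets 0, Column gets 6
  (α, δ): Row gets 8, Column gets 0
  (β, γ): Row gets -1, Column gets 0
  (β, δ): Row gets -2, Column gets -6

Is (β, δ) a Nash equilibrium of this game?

At (β, δ), Row earns -2; switching to α would give 8, so Row would deviate.
Column earns -6; switching to γ would give 0, so Column would deviate.
Since at least one player can profitably deviate, this is not a Nash equilibrium.

No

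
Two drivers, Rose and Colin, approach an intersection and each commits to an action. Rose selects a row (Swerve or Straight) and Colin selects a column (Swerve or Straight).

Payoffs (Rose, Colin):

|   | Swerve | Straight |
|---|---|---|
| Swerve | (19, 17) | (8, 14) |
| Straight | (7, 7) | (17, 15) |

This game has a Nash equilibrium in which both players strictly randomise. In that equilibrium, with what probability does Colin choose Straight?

4/7

Let c be the probability that Colin plays Swerve. In a completely mixed equilibrium, Rose must be indifferent between Swerve and Straight.
Rose's expected payoff from Swerve is 19c + 8(1−c); from Straight it is 7c + 17(1−c).
Setting these equal: 11c + 8 = −10c + 17, so c = 3/7.
Therefore Colin plays Straight with probability 1 − 3/7 = 4/7.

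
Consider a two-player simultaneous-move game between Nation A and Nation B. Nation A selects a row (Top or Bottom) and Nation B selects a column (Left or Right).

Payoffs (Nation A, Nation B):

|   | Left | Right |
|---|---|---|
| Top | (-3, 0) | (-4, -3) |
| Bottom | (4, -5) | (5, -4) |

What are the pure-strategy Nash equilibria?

(Bottom, Right)

(Top, Left): Nation A prefers Bottom (4 > -3) — not an equilibrium.
(Top, Right): Nation A prefers Bottom (5 > -4); Nation B prefers Left (0 > -3) — not an equilibrium.
(Bottom, Left): Nation B prefers Right (-4 > -5) — not an equilibrium.
(Bottom, Right): Nation A gets 5 ≥ -4 from Top, and Nation B gets -4 ≥ -5 from Left — Nash equilibrium.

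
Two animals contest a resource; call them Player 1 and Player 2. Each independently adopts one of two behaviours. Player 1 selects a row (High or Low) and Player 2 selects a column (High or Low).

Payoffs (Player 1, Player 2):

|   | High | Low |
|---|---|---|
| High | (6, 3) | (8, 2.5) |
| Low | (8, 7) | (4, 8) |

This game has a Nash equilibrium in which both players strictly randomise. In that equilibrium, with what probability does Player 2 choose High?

Let c be the probability that Player 2 plays High. In a completely mixed equilibrium, Player 1 must be indifferent between High and Low.
Player 1's expected payoff from High is 6c + 8(1−c); from Low it is 8c + 4(1−c).
Setting these equal: −2c + 8 = 4c + 4, so c = 2/3.

2/3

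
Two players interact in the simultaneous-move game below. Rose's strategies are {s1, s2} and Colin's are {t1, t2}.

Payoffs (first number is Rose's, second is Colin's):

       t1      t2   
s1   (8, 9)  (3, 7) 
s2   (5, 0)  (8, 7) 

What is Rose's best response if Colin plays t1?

Against t1, Rose earns 8 from s1 and 5 from s2.
So s1 is the best response.

s1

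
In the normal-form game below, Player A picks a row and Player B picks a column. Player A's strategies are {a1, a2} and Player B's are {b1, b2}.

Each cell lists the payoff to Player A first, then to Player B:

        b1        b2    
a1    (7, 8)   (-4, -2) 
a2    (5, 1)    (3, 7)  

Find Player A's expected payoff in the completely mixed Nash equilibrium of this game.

41/9

First find q, the probability Player B plays b1, from Player A's indifference between a1 and a2: 7q − 4(1−q) = 5q + 3(1−q), giving q = 7/9.
Since Player A is indifferent in equilibrium, Player A's expected payoff equals the payoff from either row against (7/9, 2/9). Using a1: 7(7/9) − 4(2/9) = 41/9.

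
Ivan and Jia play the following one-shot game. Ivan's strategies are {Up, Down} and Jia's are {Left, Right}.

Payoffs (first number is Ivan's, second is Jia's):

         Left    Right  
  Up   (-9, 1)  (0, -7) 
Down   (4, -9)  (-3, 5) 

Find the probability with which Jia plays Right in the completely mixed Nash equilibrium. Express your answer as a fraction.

13/16

Let q be the probability that Jia plays Left. In a completely mixed equilibrium, Ivan must be indifferent between Up and Down.
Ivan's expected payoff from Up is −9q; from Down it is 4q − 3(1−q).
Setting these equal: −9q = 7q − 3, so q = 3/16.
Therefore Jia plays Right with probability 1 − 3/16 = 13/16.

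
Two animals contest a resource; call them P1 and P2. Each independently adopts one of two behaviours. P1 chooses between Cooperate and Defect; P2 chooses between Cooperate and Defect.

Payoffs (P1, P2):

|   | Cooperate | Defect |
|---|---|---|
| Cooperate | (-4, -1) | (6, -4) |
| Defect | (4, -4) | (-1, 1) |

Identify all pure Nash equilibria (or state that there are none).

none

(Cooperate, Cooperate): P1 prefers Defect (4 > -4) — not an equilibrium.
(Cooperate, Defect): P2 prefers Cooperate (-1 > -4) — not an equilibrium.
(Defect, Cooperate): P2 prefers Defect (1 > -4) — not an equilibrium.
(Defect, Defect): P1 prefers Cooperate (6 > -1) — not an equilibrium.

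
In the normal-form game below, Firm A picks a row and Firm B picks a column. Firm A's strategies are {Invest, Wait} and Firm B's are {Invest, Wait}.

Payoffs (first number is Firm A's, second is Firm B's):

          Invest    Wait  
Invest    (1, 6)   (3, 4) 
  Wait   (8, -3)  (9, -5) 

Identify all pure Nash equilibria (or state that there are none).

(Wait, Invest)

(Invest, Invest): Firm A prefers Wait (8 > 1) — not an equilibrium.
(Invest, Wait): Firm A prefers Wait (9 > 3); Firm B prefers Invest (6 > 4) — not an equilibrium.
(Wait, Invest): Firm A gets 8 ≥ 1 from Invest, and Firm B gets -3 ≥ -5 from Wait — Nash equilibrium.
(Wait, Wait): Firm B prefers Invest (-3 > -5) — not an equilibrium.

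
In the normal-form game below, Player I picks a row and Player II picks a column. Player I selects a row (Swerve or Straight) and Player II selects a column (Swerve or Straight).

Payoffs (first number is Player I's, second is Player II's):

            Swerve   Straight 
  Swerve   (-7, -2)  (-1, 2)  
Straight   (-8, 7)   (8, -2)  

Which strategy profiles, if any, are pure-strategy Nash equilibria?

none

(Swerve, Swerve): Player II prefers Straight (2 > -2) — not an equilibrium.
(Swerve, Straight): Player I prefers Straight (8 > -1) — not an equilibrium.
(Straight, Swerve): Player I prefers Swerve (-7 > -8) — not an equilibrium.
(Straight, Straight): Player II prefers Swerve (7 > -2) — not an equilibrium.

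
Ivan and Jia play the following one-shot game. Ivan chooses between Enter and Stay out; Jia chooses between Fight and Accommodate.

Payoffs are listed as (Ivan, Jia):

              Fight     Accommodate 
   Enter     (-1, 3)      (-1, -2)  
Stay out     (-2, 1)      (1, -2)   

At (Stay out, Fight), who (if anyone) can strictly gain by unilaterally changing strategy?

Ivan

Ivan at (Stay out, Fight) earns -2; deviating to Enter yields -1 — a strict improvement.
Jia earns 1; deviating to Accommodate yields -2 — not better.
Only Ivan has a strictly profitable deviation.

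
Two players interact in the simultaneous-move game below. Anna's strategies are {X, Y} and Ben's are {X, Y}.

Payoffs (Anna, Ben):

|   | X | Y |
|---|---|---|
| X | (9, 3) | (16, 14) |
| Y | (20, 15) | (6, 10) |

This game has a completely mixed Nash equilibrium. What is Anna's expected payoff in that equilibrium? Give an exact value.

38/3

First find y, the probability Ben plays X, from Anna's indifference between X and Y: 9y + 16(1−y) = 20y + 6(1−y), giving y = 10/21.
Since Anna is indifferent in equilibrium, Anna's expected payoff equals the payoff from either row against (10/21, 11/21). Using X: 9(10/21) + 16(11/21) = 38/3.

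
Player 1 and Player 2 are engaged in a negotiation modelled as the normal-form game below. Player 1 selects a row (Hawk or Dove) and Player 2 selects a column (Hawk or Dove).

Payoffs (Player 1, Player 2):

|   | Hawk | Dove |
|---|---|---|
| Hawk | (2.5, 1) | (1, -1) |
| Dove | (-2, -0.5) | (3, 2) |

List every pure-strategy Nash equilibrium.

(Hawk, Hawk) and (Dove, Dove)

(Hawk, Hawk): Player 1 gets 2.5 ≥ -2 from Dove, and Player 2 gets 1 ≥ -1 from Dove — Nash equilibrium.
(Hawk, Dove): Player 1 prefers Dove (3 > 1); Player 2 prefers Hawk (1 > -1) — not an equilibrium.
(Dove, Hawk): Player 1 prefers Hawk (2.5 > -2); Player 2 prefers Dove (2 > -0.5) — not an equilibrium.
(Dove, Dove): Player 1 gets 3 ≥ 1 from Hawk, and Player 2 gets 2 ≥ -0.5 from Hawk — Nash equilibrium.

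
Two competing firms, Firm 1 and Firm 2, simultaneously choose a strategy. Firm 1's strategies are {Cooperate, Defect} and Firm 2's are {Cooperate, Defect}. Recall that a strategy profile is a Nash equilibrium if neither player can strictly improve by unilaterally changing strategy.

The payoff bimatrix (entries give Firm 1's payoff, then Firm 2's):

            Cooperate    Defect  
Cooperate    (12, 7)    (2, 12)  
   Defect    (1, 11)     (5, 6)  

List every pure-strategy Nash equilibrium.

(Cooperate, Cooperate): Firm 2 prefers Defect (12 > 7) — not an equilibrium.
(Cooperate, Defect): Firm 1 prefers Defect (5 > 2) — not an equilibrium.
(Defect, Cooperate): Firm 1 prefers Cooperate (12 > 1) — not an equilibrium.
(Defect, Defect): Firm 2 prefers Cooperate (11 > 6) — not an equilibrium.

none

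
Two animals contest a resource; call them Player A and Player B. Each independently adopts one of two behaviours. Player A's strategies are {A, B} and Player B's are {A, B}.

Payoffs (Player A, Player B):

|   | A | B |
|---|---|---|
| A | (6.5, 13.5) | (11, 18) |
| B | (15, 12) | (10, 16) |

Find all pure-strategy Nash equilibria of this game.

(A, A): Player A prefers B (15 > 6.5); Player B prefers B (18 > 13.5) — not an equilibrium.
(A, B): Player A gets 11 ≥ 10 from B, and Player B gets 18 ≥ 13.5 from A — Nash equilibrium.
(B, A): Player B prefers B (16 > 12) — not an equilibrium.
(B, B): Player A prefers A (11 > 10) — not an equilibrium.

(A, B)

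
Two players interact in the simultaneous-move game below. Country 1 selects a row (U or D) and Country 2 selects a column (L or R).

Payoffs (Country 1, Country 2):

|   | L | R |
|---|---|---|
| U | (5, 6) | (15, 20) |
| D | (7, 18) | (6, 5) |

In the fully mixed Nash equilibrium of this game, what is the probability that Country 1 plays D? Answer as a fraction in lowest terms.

14/27

Let x be the probability that Country 1 plays U. In a completely mixed equilibrium, Country 2 must be indifferent between L and R.
Country 2's expected payoff from L is 6x + 18(1−x); from R it is 20x + 5(1−x).
Setting these equal: −12x + 18 = 15x + 5, so x = 13/27.
Therefore Country 1 plays D with probability 1 − 13/27 = 14/27.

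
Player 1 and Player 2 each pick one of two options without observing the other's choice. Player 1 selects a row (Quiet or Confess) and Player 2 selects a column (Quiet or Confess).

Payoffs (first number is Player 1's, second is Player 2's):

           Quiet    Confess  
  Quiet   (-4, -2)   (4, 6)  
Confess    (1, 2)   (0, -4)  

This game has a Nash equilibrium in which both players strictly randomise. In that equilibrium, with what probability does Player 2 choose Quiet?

4/9

Let y be the probability that Player 2 plays Quiet. In a completely mixed equilibrium, Player 1 must be indifferent between Quiet and Confess.
Player 1's expected payoff from Quiet is −4y + 4(1−y); from Confess it is y.
Setting these equal: −8y + 4 = y, so y = 4/9.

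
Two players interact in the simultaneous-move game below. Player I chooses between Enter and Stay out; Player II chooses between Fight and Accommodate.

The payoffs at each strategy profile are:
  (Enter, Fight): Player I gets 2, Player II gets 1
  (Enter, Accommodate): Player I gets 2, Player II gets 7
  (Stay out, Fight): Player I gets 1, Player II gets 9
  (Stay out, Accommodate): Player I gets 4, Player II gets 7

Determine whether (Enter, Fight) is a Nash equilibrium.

No

At (Enter, Fight), Player I earns 2; switching to Stay out would give 1, so Player I has no profitable deviation.
Player II earns 1; switching to Accommodate would give 7, so Player II would deviate.
Since at least one player can profitably deviate, this is not a Nash equilibrium.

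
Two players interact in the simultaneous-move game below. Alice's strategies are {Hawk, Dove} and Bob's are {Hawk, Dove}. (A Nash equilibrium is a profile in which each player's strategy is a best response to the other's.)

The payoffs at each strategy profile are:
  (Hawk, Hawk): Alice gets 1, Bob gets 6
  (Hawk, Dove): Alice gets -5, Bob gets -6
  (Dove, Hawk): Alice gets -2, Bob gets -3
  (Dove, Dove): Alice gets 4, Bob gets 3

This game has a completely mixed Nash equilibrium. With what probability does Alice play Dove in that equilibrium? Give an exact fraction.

Let r be the probability that Alice plays Hawk. In a completely mixed equilibrium, Bob must be indifferent between Hawk and Dove.
Bob's expected payoff from Hawk is 6r − 3(1−r); from Dove it is −6r + 3(1−r).
Setting these equal: 9r − 3 = −9r + 3, so r = 1/3.
Therefore Alice plays Dove with probability 1 − 1/3 = 2/3.

2/3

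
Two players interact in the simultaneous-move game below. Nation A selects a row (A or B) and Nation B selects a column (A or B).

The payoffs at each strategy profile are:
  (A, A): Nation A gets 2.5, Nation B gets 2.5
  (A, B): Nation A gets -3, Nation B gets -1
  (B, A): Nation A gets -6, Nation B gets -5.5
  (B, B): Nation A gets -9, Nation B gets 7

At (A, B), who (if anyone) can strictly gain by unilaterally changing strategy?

Nation A at (A, B) earns -3; deviating to B yields -9 — not better.
Nation B earns -1; deviating to A yields 2.5 — a strict improvement.
Only Nation B has a strictly profitable deviation.

Nation B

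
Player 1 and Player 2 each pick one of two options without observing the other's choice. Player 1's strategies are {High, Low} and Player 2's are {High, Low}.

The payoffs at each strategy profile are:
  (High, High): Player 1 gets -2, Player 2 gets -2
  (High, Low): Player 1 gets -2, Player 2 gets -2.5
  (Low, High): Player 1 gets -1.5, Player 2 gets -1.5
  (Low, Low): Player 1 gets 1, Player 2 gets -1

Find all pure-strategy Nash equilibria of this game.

(Low, Low)

(High, High): Player 1 prefers Low (-1.5 > -2) — not an equilibrium.
(High, Low): Player 1 prefers Low (1 > -2); Player 2 prefers High (-2 > -2.5) — not an equilibrium.
(Low, High): Player 2 prefers Low (-1 > -1.5) — not an equilibrium.
(Low, Low): Player 1 gets 1 ≥ -2 from High, and Player 2 gets -1 ≥ -1.5 from High — Nash equilibrium.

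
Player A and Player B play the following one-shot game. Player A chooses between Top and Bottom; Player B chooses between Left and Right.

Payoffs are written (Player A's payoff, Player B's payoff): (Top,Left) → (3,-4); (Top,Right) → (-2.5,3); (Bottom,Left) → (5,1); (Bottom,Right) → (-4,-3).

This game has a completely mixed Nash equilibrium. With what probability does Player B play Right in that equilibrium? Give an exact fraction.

4/7

Let y be the probability that Player B plays Left. In a completely mixed equilibrium, Player A must be indifferent between Top and Bottom.
Player A's expected payoff from Top is 3y − 2.5(1−y); from Bottom it is 5y − 4(1−y).
Setting these equal: 5.5y − 2.5 = 9y − 4, so y = 3/7.
Therefore Player B plays Right with probability 1 − 3/7 = 4/7.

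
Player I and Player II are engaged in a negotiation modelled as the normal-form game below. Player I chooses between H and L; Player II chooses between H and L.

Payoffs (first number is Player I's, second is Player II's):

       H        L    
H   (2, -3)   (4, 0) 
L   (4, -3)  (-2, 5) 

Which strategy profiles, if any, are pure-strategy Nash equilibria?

(H, L)

(H, H): Player I prefers L (4 > 2); Player II prefers L (0 > -3) — not an equilibrium.
(H, L): Player I gets 4 ≥ -2 from L, and Player II gets 0 ≥ -3 from H — Nash equilibrium.
(L, H): Player II prefers L (5 > -3) — not an equilibrium.
(L, L): Player I prefers H (4 > -2) — not an equilibrium.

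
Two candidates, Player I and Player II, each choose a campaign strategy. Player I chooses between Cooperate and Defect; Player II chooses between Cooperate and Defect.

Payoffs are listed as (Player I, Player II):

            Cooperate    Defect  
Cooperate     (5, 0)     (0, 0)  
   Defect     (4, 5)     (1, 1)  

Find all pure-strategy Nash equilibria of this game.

(Cooperate, Cooperate)

(Cooperate, Cooperate): Player I gets 5 ≥ 4 from Defect, and Player II gets 0 ≥ 0 from Defect — Nash equilibrium.
(Cooperate, Defect): Player I prefers Defect (1 > 0) — not an equilibrium.
(Defect, Cooperate): Player I prefers Cooperate (5 > 4) — not an equilibrium.
(Defect, Defect): Player II prefers Cooperate (5 > 1) — not an equilibrium.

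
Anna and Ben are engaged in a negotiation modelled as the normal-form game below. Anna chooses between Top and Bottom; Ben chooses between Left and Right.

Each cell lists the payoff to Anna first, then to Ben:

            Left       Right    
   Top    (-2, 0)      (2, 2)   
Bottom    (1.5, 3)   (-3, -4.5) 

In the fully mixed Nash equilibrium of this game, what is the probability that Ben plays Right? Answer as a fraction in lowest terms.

Let c be the probability that Ben plays Left. In a completely mixed equilibrium, Anna must be indifferent between Top and Bottom.
Anna's expected payoff from Top is −2c + 2(1−c); from Bottom it is 1.5c − 3(1−c).
Setting these equal: −4c + 2 = 4.5c − 3, so c = 10/17.
Therefore Ben plays Right with probability 1 − 10/17 = 7/17.

7/17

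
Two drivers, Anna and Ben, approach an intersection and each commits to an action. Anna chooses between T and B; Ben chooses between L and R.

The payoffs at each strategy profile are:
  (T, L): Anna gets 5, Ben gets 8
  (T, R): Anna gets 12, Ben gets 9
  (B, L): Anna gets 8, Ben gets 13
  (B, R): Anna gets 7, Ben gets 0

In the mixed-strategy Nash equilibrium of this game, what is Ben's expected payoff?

117/14

First find p, the probability Anna plays T, from Ben's indifference between L and R: 8p + 13(1−p) = 9p, giving p = 13/14.
Since Ben is indifferent in equilibrium, Ben's expected payoff equals the payoff from either column against (13/14, 1/14). Using L: 8(13/14) + 13(1/14) = 117/14.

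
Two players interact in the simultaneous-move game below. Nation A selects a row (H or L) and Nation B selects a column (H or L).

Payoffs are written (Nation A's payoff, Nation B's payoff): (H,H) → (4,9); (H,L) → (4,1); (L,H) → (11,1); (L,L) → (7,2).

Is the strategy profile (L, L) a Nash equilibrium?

At (L, L), Nation A earns 7; switching to H would give 4, so Nation A has no profitable deviation.
Nation B earns 2; switching to H would give 1, so Nation B has no profitable deviation.
Neither player can gain by a unilateral deviation, so this profile is a Nash equilibrium.

Yes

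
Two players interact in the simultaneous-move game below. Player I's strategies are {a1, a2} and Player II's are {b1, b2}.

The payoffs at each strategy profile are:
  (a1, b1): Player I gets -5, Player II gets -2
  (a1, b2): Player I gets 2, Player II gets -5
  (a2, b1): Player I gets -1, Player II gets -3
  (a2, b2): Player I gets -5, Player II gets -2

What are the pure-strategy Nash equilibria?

none

(a1, b1): Player I prefers a2 (-1 > -5) — not an equilibrium.
(a1, b2): Player II prefers b1 (-2 > -5) — not an equilibrium.
(a2, b1): Player II prefers b2 (-2 > -3) — not an equilibrium.
(a2, b2): Player I prefers a1 (2 > -5) — not an equilibrium.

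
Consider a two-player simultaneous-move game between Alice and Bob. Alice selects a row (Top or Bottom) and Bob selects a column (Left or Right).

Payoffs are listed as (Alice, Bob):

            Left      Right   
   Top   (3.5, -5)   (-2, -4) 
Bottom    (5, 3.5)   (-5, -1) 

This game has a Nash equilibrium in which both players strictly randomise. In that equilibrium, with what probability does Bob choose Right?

Let q be the probability that Bob plays Left. In a completely mixed equilibrium, Alice must be indifferent between Top and Bottom.
Alice's expected payoff from Top is 3.5q − 2(1−q); from Bottom it is 5q − 5(1−q).
Setting these equal: 5.5q − 2 = 10q − 5, so q = 2/3.
Therefore Bob plays Right with probability 1 − 2/3 = 1/3.

1/3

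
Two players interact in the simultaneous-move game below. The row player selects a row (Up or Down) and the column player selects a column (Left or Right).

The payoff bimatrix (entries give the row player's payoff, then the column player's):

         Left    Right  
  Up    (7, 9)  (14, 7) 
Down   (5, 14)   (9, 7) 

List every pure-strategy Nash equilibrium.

(Up, Left): the row player gets 7 ≥ 5 from Down, and the column player gets 9 ≥ 7 from Right — Nash equilibrium.
(Up, Right): the column player prefers Left (9 > 7) — not an equilibrium.
(Down, Left): the row player prefers Up (7 > 5) — not an equilibrium.
(Down, Right): the row player prefers Up (14 > 9); the column player prefers Left (14 > 7) — not an equilibrium.

(Up, Left)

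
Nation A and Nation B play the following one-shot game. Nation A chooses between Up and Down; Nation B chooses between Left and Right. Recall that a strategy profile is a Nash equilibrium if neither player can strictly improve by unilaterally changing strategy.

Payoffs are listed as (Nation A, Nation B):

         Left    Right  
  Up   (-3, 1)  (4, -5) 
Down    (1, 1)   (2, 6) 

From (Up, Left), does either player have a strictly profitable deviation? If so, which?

Nation A at (Up, Left) earns -3; deviating to Down yields 1 — a strict improvement.
Nation B earns 1; deviating to Right yields -5 — not better.
Only Nation A has a strictly profitable deviation.

Nation A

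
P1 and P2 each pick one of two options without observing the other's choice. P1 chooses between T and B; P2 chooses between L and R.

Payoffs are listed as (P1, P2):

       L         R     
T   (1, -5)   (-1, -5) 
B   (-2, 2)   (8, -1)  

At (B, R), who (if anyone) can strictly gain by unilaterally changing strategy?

P2

P1 at (B, R) earns 8; deviating to T yields -1 — not better.
P2 earns -1; deviating to L yields 2 — a strict improvement.
Only P2 has a strictly profitable deviation.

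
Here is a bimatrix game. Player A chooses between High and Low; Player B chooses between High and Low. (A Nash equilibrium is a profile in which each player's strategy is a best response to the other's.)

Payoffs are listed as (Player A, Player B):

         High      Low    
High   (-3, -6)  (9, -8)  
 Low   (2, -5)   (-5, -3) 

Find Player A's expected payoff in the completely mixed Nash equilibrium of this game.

First find q, the probability Player B plays High, from Player A's indifference between High and Low: −3q + 9(1−q) = 2q − 5(1−q), giving q = 14/19.
Since Player A is indifferent in equilibrium, Player A's expected payoff equals the payoff from either row against (14/19, 5/19). Using High: −3(14/19) + 9(5/19) = 3/19.

3/19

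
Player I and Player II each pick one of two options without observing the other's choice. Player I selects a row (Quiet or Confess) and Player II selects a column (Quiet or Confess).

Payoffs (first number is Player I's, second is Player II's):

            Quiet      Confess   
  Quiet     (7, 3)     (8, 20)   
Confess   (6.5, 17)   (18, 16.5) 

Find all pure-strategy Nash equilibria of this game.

none

(Quiet, Quiet): Player II prefers Confess (20 > 3) — not an equilibrium.
(Quiet, Confess): Player I prefers Confess (18 > 8) — not an equilibrium.
(Confess, Quiet): Player I prefers Quiet (7 > 6.5) — not an equilibrium.
(Confess, Confess): Player II prefers Quiet (17 > 16.5) — not an equilibrium.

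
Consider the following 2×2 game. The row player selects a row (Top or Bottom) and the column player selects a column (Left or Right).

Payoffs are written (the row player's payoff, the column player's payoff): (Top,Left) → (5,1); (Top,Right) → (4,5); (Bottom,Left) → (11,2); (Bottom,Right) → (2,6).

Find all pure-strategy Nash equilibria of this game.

(Top, Right)

(Top, Left): the row player prefers Bottom (11 > 5); the column player prefers Right (5 > 1) — not an equilibrium.
(Top, Right): the row player gets 4 ≥ 2 from Bottom, and the column player gets 5 ≥ 1 from Left — Nash equilibrium.
(Bottom, Left): the column player prefers Right (6 > 2) — not an equilibrium.
(Bottom, Right): the row player prefers Top (4 > 2) — not an equilibrium.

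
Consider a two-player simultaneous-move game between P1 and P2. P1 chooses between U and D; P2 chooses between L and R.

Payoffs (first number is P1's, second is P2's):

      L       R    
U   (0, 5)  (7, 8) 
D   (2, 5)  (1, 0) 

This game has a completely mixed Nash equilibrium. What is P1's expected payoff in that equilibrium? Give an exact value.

7/4

First find y, the probability P2 plays L, from P1's indifference between U and D: 7(1−y) = 2y + (1−y), giving y = 3/4.
Since P1 is indifferent in equilibrium, P1's expected payoff equals the payoff from either row against (3/4, 1/4). Using U: 7(1/4) = 7/4.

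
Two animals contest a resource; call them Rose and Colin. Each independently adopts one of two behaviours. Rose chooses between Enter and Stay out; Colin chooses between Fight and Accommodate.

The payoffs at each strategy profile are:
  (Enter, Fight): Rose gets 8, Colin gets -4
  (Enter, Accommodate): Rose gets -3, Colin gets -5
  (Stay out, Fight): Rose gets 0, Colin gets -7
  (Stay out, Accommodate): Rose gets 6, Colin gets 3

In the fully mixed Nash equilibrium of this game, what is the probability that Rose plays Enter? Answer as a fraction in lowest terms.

10/11

Let x be the probability that Rose plays Enter. In a completely mixed equilibrium, Colin must be indifferent between Fight and Accommodate.
Colin's expected payoff from Fight is −4x − 7(1−x); from Accommodate it is −5x + 3(1−x).
Setting these equal: 3x − 7 = −8x + 3, so x = 10/11.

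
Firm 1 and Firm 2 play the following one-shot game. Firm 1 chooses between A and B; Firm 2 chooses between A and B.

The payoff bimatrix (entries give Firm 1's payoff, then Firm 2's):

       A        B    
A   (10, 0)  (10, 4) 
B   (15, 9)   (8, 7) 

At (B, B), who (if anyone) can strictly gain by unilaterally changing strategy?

Firm 1 at (B, B) earns 8; deviating to A yields 10 — a strict improvement.
Firm 2 earns 7; deviating to A yields 9 — a strict improvement.
Both Firm 1 and Firm 2 have strictly profitable deviations.

Both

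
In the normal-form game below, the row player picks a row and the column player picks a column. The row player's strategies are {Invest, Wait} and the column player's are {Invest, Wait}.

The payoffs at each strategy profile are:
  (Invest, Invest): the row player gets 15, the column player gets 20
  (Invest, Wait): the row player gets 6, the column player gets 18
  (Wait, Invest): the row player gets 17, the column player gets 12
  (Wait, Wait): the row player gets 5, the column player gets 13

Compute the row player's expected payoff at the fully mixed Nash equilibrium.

First find y, the probability the column player plays Invest, from the row player's indifference between Invest and Wait: 15y + 6(1−y) = 17y + 5(1−y), giving y = 1/3.
Since the row player is indifferent in equilibrium, the row player's expected payoff equals the payoff from either row against (1/3, 2/3). Using Invest: 15(1/3) + 6(2/3) = 9.

9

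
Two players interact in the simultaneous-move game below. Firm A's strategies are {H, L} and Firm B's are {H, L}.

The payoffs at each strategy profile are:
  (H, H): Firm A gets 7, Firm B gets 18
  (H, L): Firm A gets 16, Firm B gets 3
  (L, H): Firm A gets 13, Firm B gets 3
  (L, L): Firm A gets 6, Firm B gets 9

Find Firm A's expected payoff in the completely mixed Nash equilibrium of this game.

83/8

First find y, the probability Firm B plays H, from Firm A's indifference between H and L: 7y + 16(1−y) = 13y + 6(1−y), giving y = 5/8.
Since Firm A is indifferent in equilibrium, Firm A's expected payoff equals the payoff from either row against (5/8, 3/8). Using H: 7(5/8) + 16(3/8) = 83/8.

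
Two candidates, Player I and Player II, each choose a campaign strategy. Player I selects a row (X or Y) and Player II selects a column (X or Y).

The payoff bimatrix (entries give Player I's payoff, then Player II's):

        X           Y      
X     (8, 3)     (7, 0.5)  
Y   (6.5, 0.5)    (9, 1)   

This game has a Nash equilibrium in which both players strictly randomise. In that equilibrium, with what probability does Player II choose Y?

3/7

Let c be the probability that Player II plays X. In a completely mixed equilibrium, Player I must be indifferent between X and Y.
Player I's expected payoff from X is 8c + 7(1−c); from Y it is 6.5c + 9(1−c).
Setting these equal: c + 7 = −2.5c + 9, so c = 4/7.
Therefore Player II plays Y with probability 1 − 4/7 = 3/7.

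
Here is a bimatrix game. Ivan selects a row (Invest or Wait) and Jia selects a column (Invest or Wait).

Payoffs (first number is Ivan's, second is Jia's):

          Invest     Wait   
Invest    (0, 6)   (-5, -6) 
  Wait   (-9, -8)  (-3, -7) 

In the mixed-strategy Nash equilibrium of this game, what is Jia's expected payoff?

-90/13

First find p, the probability Ivan plays Invest, from Jia's indifference between Invest and Wait: 6p − 8(1−p) = −6p − 7(1−p), giving p = 1/13.
Since Jia is indifferent in equilibrium, Jia's expected payoff equals the payoff from either column against (1/13, 12/13). Using Invest: 6(1/13) − 8(12/13) = -90/13.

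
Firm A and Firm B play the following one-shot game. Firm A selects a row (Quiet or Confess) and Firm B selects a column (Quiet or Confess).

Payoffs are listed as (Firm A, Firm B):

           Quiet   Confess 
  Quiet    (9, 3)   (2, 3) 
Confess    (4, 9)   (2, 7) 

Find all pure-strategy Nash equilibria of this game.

(Quiet, Quiet): Firm A gets 9 ≥ 4 from Confess, and Firm B gets 3 ≥ 3 from Confess — Nash equilibrium.
(Quiet, Confess): Firm A gets 2 ≥ 2 from Confess, and Firm B gets 3 ≥ 3 from Quiet — Nash equilibrium.
(Confess, Quiet): Firm A prefers Quiet (9 > 4) — not an equilibrium.
(Confess, Confess): Firm B prefers Quiet (9 > 7) — not an equilibrium.

(Quiet, Quiet) and (Quiet, Confess)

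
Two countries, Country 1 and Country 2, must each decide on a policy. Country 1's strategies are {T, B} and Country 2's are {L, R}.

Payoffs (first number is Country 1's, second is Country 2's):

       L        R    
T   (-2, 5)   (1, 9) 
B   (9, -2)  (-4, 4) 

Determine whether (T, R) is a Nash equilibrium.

At (T, R), Country 1 earns 1; switching to B would give -4, so Country 1 has no profitable deviation.
Country 2 earns 9; switching to L would give 5, so Country 2 has no profitable deviation.
Neither player can gain by a unilateral deviation, so this profile is a Nash equilibrium.

Yes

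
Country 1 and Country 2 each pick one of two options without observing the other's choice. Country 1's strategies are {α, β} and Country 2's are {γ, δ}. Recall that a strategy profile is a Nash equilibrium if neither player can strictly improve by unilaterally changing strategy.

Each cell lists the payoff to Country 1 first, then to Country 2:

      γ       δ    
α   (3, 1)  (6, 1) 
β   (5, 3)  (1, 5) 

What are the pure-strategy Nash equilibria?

(α, δ)

(α, γ): Country 1 prefers β (5 > 3) — not an equilibrium.
(α, δ): Country 1 gets 6 ≥ 1 from β, and Country 2 gets 1 ≥ 1 from γ — Nash equilibrium.
(β, γ): Country 2 prefers δ (5 > 3) — not an equilibrium.
(β, δ): Country 1 prefers α (6 > 1) — not an equilibrium.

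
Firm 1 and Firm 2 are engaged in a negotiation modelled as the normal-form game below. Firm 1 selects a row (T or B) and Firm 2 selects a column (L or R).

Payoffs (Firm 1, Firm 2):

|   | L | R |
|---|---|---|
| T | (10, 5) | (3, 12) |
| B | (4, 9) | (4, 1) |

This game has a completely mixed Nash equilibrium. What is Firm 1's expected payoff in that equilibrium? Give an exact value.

First find q, the probability Firm 2 plays L, from Firm 1's indifference between T and B: 10q + 3(1−q) = 4q + 4(1−q), giving q = 1/7.
Since Firm 1 is indifferent in equilibrium, Firm 1's expected payoff equals the payoff from either row against (1/7, 6/7). Using T: 10(1/7) + 3(6/7) = 4.

4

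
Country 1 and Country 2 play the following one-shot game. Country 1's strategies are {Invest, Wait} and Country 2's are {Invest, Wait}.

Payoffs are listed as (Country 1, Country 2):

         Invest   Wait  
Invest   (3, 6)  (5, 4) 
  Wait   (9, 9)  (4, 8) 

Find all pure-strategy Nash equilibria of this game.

(Wait, Invest)

(Invest, Invest): Country 1 prefers Wait (9 > 3) — not an equilibrium.
(Invest, Wait): Country 2 prefers Invest (6 > 4) — not an equilibrium.
(Wait, Invest): Country 1 gets 9 ≥ 3 from Invest, and Country 2 gets 9 ≥ 8 from Wait — Nash equilibrium.
(Wait, Wait): Country 1 prefers Invest (5 > 4); Country 2 prefers Invest (9 > 8) — not an equilibrium.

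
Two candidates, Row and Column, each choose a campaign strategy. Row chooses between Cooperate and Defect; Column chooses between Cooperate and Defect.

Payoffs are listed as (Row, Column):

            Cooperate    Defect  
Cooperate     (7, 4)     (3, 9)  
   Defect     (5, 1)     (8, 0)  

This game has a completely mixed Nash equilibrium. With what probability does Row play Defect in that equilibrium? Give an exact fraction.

Let r be the probability that Row plays Cooperate. In a completely mixed equilibrium, Column must be indifferent between Cooperate and Defect.
Column's expected payoff from Cooperate is 4r + (1−r); from Defect it is 9r.
Setting these equal: 3r + 1 = 9r, so r = 1/6.
Therefore Row plays Defect with probability 1 − 1/6 = 5/6.

5/6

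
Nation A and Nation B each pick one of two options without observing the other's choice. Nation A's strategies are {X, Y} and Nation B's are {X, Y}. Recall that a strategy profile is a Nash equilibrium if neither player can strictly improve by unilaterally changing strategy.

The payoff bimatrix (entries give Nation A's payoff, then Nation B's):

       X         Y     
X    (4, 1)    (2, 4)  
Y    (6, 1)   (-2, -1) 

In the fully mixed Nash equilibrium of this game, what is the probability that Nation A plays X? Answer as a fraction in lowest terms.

2/5

Let r be the probability that Nation A plays X. In a completely mixed equilibrium, Nation B must be indifferent between X and Y.
Nation B's expected payoff from X is r + (1−r); from Y it is 4r − (1−r).
Setting these equal: 1 = 5r − 1, so r = 2/5.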